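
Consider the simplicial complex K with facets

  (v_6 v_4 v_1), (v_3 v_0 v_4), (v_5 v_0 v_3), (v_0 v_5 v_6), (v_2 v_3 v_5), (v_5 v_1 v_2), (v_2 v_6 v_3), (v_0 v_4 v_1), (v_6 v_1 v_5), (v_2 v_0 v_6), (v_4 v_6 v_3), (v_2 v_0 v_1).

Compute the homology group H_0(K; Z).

H_0 = Z.

K has 7 vertices, 18 edges, 12 triangles.
rank ∂_0 = 0, rank ∂_1 = 6 ⇒ b_0 = 7 − 0 − 6 = 1; all invariant factors of ∂_1 are 1 so no torsion. So H_0 ≅ Z.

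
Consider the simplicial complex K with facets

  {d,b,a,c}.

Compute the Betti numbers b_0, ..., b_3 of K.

K has 4 vertices, 6 edges, 4 triangles, 1 3-simplex.
rank ∂_0 = 0, rank ∂_1 = 3 ⇒ b_0 = 4 − 0 − 3 = 1; all invariant factors of ∂_1 are 1 so no torsion. So H_0 = Z.
rank ∂_1 = 3, rank ∂_2 = 3 ⇒ b_1 = 6 − 3 − 3 = 0; all invariant factors of ∂_2 are 1 so no torsion. So H_1 = 0.
rank ∂_2 = 3, rank ∂_3 = 1 ⇒ b_2 = 4 − 3 − 1 = 0; all invariant factors of ∂_3 are 1 so no torsion. So H_2 = 0.
rank ∂_3 = 1, rank ∂_4 = 0 ⇒ b_3 = 1 − 1 − 0 = 0. So H_3 = 0.

b_0 = 1, b_1 = 0, b_2 = 0, b_3 = 0.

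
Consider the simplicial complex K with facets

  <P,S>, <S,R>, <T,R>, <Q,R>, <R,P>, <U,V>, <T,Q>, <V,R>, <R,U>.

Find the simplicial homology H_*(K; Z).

H_0 = Z,  H_1 = Z^3.

Take the total order P < Q < R < S < T < U < V on the vertex set. Then K (dimension 1) consists of the simplices:

  0-simplices (7): P, Q, R, S, T, U, V
  1-simplices (9): PR, PS, QR, QT, RS, RT, RU, RV, UV

giving chain groups C_0 ≅ Z^7, C_1 ≅ Z^9.

The boundary map ∂_1: C_1 → C_0 maps an edge to its endpoints' difference, ∂[p,q] = q − p.
This gives a 7×9 integer matrix of rank 6; reducing to Smith normal form yields diagonal entries (1,1,1,1,1,1).

From H_k ≅ ker(∂_k) / im(∂_{k+1}) we obtain:

  H_0: rank C_0 − rank ∂_1 = 7 − 6 = 1, and the invariant factors of ∂_1 are all 1, so H_0 = Z.
  H_1: rank ker ∂_1 − rank ∂_2 = (9 − 6) − 0 = 3, and there is no ∂_2, so H_1 = Z^3.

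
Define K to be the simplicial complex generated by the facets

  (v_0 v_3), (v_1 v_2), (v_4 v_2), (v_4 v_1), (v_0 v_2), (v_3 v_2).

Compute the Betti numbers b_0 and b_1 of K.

Take the total order v_0 < v_1 < v_2 < v_3 < v_4 on the vertex set. Then K (dimension 1) consists of the simplices:

  0-simplices (5): [v_0], [v_1], [v_2], [v_3], [v_4]
  1-simplices (6): [v_0,v_2], [v_0,v_3], [v_1,v_2], [v_1,v_4], [v_2,v_3], [v_2,v_4]

so the chain groups are C_0 ≅ Z^5, C_1 ≅ Z^6.

∂_1: C_1 → C_0 sends each edge [p,q] (with p < q) to q − p. For instance
  ∂[v_0,v_3] = [v_3] − [v_0].
As a 5×6 matrix over Z this has rank 4, with invariant factors (1,1,1,1).

Now H_k = ker ∂_k / im ∂_{k+1}, so:

  H_0: rank C_0 − rank ∂_1 = 5 − 4 = 1, and the invariant factors of ∂_1 are all 1, so H_0 = Z.
  H_1: rank ker ∂_1 − rank ∂_2 = (6 − 4) − 0 = 2, and there is no ∂_2, so H_1 = Z^2.

(K is a triangulation of a wedge of 2 circles.)

Hence the Betti numbers are b_0 = 1, b_1 = 2.

b_0 = 1, b_1 = 2.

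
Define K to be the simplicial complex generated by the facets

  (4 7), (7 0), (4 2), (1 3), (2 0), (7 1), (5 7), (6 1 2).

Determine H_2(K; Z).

H_2 = 0.

We work with the vertex ordering 0 < 1 < 2 < 3 < 4 < 5 < 6 < 7. The simplices of K, each written with vertices in increasing order, are:

  0-simplices (8): [0], [1], [2], [3], [4], [5], [6], [7]
  1-simplices (10): [0,2], [0,7], [1,2], [1,3], [1,6], [1,7], [2,4], [2,6], [4,7], [5,7]
  2-simplices (1): [1,2,6]

so the chain groups are C_0 ≅ Z^8, C_1 ≅ Z^10, C_2 ≅ Z^1.

Boundary ∂_1: C_1 → C_0 is given by ∂[p,q] = [q] − [p]. For instance
  ∂[1,2] = [2] − [1].
The 8×10 boundary matrix has rank 7 and Smith normal form diag(1,1,1,1,1,1,1).

The boundary map ∂_2: C_2 → C_1 acts by ∂[p,q,r] = [q,r] − [p,r] + [p,q]. For instance
  ∂[1,2,6] = [2,6] − [1,6] + [1,2].
The resulting 10×1 matrix has rank 1, and its Smith normal form has invariant factors (1).

Reading off H_k = ker ∂_k / im ∂_{k+1}:

  H_2: rank ker ∂_2 − rank ∂_3 = (1 − 1) − 0 = 0, and there is no ∂_3, so H_2 = 0.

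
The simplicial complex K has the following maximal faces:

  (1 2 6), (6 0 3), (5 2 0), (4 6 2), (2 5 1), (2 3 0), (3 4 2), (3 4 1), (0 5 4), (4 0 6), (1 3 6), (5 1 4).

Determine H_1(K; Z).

H_1 ≅ Z/2.

K has 7 vertices, 18 edges, 12 triangles.
rank ∂_1 = 6, rank ∂_2 = 12 ⇒ b_1 = 18 − 6 − 12 = 0; ∂_2 has invariant factor(s) [2] giving torsion. So H_1 ≅ Z/2.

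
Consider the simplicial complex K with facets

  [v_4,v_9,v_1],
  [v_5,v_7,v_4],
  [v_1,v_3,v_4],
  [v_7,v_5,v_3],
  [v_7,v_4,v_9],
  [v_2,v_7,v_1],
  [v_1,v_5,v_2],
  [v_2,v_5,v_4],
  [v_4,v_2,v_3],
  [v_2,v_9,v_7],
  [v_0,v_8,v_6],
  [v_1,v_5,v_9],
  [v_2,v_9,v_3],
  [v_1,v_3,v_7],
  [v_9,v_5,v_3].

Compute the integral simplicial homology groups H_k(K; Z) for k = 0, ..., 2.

K has 10 vertices, 24 edges, 15 triangles.
rank ∂_0 = 0, rank ∂_1 = 8 ⇒ b_0 = 10 − 0 − 8 = 2; all invariant factors of ∂_1 are 1 so no torsion. So H_0 ≅ Z^2.
rank ∂_1 = 8, rank ∂_2 = 14 ⇒ b_1 = 24 − 8 − 14 = 2; all invariant factors of ∂_2 are 1 so no torsion. So H_1 ≅ Z^2.
rank ∂_2 = 14, rank ∂_3 = 0 ⇒ b_2 = 15 − 14 − 0 = 1. So H_2 ≅ Z.

H_0 ≅ Z^2,  H_1 ≅ Z^2,  H_2 ≅ Z.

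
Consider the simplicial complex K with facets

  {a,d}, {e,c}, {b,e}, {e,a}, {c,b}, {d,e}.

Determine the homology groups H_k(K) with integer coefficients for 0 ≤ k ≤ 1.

K has 5 vertices, 6 edges.
rank ∂_0 = 0, rank ∂_1 = 4 ⇒ b_0 = 5 − 0 − 4 = 1; all invariant factors of ∂_1 are 1 so no torsion. So H_0 = Z.
rank ∂_1 = 4, rank ∂_2 = 0 ⇒ b_1 = 6 − 4 − 0 = 2. So H_1 = Z^2.

H_0 ≅ Z,  H_1 ≅ Z^2.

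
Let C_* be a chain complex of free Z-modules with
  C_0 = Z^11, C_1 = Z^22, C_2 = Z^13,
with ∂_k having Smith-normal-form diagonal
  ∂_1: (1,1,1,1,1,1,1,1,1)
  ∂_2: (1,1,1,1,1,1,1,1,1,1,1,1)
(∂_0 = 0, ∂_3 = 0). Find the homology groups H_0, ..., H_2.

H_0 ≅ Z^2,  H_1 ≅ Z,  H_2 ≅ Z.

H_0: b_0 = 11 − 0 − 9 = 2; torsion from ∂_1 factors > 1: none. So H_0 ≅ Z^2.
H_1: b_1 = 22 − 9 − 12 = 1; torsion from ∂_2 factors > 1: none. So H_1 ≅ Z.
H_2: b_2 = 13 − 12 − 0 = 1; torsion from ∂_3 factors > 1: none. So H_2 ≅ Z.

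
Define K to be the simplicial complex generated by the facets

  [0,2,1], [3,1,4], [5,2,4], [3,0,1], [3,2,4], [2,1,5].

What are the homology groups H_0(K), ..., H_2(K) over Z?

Order the vertices as 0 < 1 < 2 < 3 < 4 < 5. Listing each simplex with vertices in this order, K has dimension 2 with simplices:

  0-simplices (6): [0], [1], [2], [3], [4], [5]
  1-simplices (12): [0,1], [0,2], [0,3], [1,2], [1,3], [1,4], [1,5], [2,3], [2,4], [2,5], [3,4], [4,5]
  2-simplices (6): [0,1,2], [0,1,3], [1,2,5], [1,3,4], [2,3,4], [2,4,5]

Hence C_0 ≅ Z^6, C_1 ≅ Z^12, C_2 ≅ Z^6.

∂_1: C_1 → C_0 maps an edge to its endpoints' difference, ∂[p,q] = q − p.
As a 6×12 matrix over Z this has rank 5, with invariant factors (1,1,1,1,1).

The boundary map ∂_2: C_2 → C_1 maps a triangle to the signed sum of its edges. For instance
  ∂[2,3,4] = [3,4] − [2,4] + [2,3],
  ∂[0,1,3] = [1,3] − [0,3] + [0,1].
This gives a 12×6 integer matrix of rank 6; reducing to Smith normal form yields diagonal entries (1,1,1,1,1,1).

Now H_k = ker ∂_k / im ∂_{k+1}, so:

  H_0: rank C_0 − rank ∂_1 = 6 − 5 = 1, and the invariant factors of ∂_1 are all 1, so H_0 = Z.
  H_1: rank ker ∂_1 − rank ∂_2 = (12 − 5) − 6 = 1, and the invariant factors of ∂_2 are all 1, so H_1 = Z.
  H_2: rank ker ∂_2 − rank ∂_3 = (6 − 6) − 0 = 0, and there is no ∂_3, so H_2 = 0.

As a check, the Euler characteristic is 6 − 12 + 6 = 0, which agrees with 1 − 1 + 0 = 0.
(K is a triangulation of the cylinder S^1 x I.)

H_0 ≅ Z,  H_1 ≅ Z,  H_2 = 0.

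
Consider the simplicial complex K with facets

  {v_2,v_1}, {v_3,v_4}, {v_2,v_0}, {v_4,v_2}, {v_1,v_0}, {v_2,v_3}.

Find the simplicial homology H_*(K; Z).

H_0 = Z,  H_1 = Z^2.

We work with the vertex ordering v_0 < v_1 < v_2 < v_3 < v_4. The simplices of K, each written with vertices in increasing order, are:

  0-simplices (5): [v_0], [v_1], [v_2], [v_3], [v_4]
  1-simplices (6): [v_0,v_1], [v_0,v_2], [v_1,v_2], [v_2,v_3], [v_2,v_4], [v_3,v_4]

so the chain groups are C_0 ≅ Z^5, C_1 ≅ Z^6.

Boundary ∂_1: C_1 → C_0 sends each edge [p,q] (with p < q) to q − p.
As a 5×6 matrix over Z this has rank 4, with invariant factors (1,1,1,1).

Reading off H_k = ker ∂_k / im ∂_{k+1}:

  H_0: rank C_0 − rank ∂_1 = 5 − 4 = 1, and the invariant factors of ∂_1 are all 1, so H_0 = Z.
  H_1: rank ker ∂_1 − rank ∂_2 = (6 − 4) − 0 = 2, and there is no ∂_2, so H_1 = Z^2.

As a check, the Euler characteristic is 5 − 6 = -1, which agrees with 1 − 2 = -1.
(K is a triangulation of a wedge of 2 circles.)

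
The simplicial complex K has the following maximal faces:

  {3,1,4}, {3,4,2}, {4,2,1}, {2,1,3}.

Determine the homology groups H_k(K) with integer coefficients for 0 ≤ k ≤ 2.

Order the vertices as 1 < 2 < 3 < 4. Listing each simplex with vertices in this order, K has dimension 2 with simplices:

  0-simplices (4): [1], [2], [3], [4]
  1-simplices (6): [1,2], [1,3], [1,4], [2,3], [2,4], [3,4]
  2-simplices (4): [1,2,3], [1,2,4], [1,3,4], [2,3,4]

so the chain groups are C_0 ≅ Z^4, C_1 ≅ Z^6, C_2 ≅ Z^4.

∂_1: C_1 → C_0 maps an edge to its endpoints' difference, ∂[p,q] = q − p. For instance
  ∂[1,4] = [4] − [1].
As a 4×6 matrix over Z this has rank 3, with invariant factors (1,1,1).

∂_2: C_2 → C_1 acts by ∂[p,q,r] = [q,r] − [p,r] + [p,q]. For instance
  ∂[1,2,4] = [2,4] − [1,4] + [1,2],
  ∂[1,2,3] = [2,3] − [1,3] + [1,2].
The resulting 6×4 matrix has rank 3, and its Smith normal form has invariant factors (1,1,1).

Reading off H_k = ker ∂_k / im ∂_{k+1}:

  H_0: rank C_0 − rank ∂_1 = 4 − 3 = 1, and the invariant factors of ∂_1 are all 1, so H_0 = Z.
  H_1: rank ker ∂_1 − rank ∂_2 = (6 − 3) − 3 = 0, and the invariant factors of ∂_2 are all 1, so H_1 = 0.
  H_2: rank ker ∂_2 − rank ∂_3 = (4 − 3) − 0 = 1, and there is no ∂_3, so H_2 = Z.

As a check, the Euler characteristic is 4 − 6 + 4 = 2, which agrees with 1 − 0 + 1 = 2.
(K is a triangulation of the 2-sphere S^2.)

H_0 ≅ Z,  H_1 = 0,  H_2 ≅ Z.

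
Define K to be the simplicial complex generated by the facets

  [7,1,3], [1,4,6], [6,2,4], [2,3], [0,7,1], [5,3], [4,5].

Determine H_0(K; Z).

We work with the vertex ordering 0 < 1 < 2 < 3 < 4 < 5 < 6 < 7. The simplices of K, each written with vertices in increasing order, are:

  0-simplices (8): [0], [1], [2], [3], [4], [5], [6], [7]
  1-simplices (13): [0,1], [0,7], [1,3], [1,4], [1,6], [1,7], [2,3], [2,4], [2,6], [3,5], [3,7], [4,5], [4,6]
  2-simplices (4): [0,1,7], [1,3,7], [1,4,6], [2,4,6]

giving chain groups C_0 ≅ Z^8, C_1 ≅ Z^13, C_2 ≅ Z^4.

The boundary map ∂_1: C_1 → C_0 sends each edge [p,q] (with p < q) to q − p. For instance
  ∂[1,4] = [4] − [1].
The resulting 8×13 matrix has rank 7, and its Smith normal form has invariant factors (1,1,1,1,1,1,1).

Boundary ∂_2: C_2 → C_1 sends each 2-simplex [p,q,r] to [q,r] − [p,r] + [p,q]. For instance
  ∂[2,4,6] = [4,6] − [2,6] + [2,4],
  ∂[1,4,6] = [4,6] − [1,6] + [1,4].
The resulting 13×4 matrix has rank 4, and its Smith normal form has invariant factors (1,1,1,1).

Now H_k = ker ∂_k / im ∂_{k+1}, so:

  H_0: rank C_0 − rank ∂_1 = 8 − 7 = 1, and the invariant factors of ∂_1 are all 1, so H_0 ≅ Z.

H_0 = Z.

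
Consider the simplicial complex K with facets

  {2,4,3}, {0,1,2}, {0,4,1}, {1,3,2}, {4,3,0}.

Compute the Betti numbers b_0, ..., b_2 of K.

Fix the vertex order 0 < 1 < 2 < 3 < 4 and write every simplex with vertices in increasing order. Then dim K = 2 and the simplices of K are:

  0-simplices (5): [0], [1], [2], [3], [4]
  1-simplices (10): [0,1], [0,2], [0,3], [0,4], [1,2], [1,3], [1,4], [2,3], [2,4], [3,4]
  2-simplices (5): [0,1,2], [0,1,4], [0,3,4], [1,2,3], [2,3,4]

so the chain groups are C_0 ≅ Z^5, C_1 ≅ Z^10, C_2 ≅ Z^5.

The boundary map ∂_1: C_1 → C_0 maps an edge to its endpoints' difference, ∂[p,q] = q − p. For instance
  ∂[1,4] = [4] − [1].
The 5×10 boundary matrix has rank 4 and Smith normal form diag(1,1,1,1).

Boundary ∂_2: C_2 → C_1 maps a triangle to the signed sum of its edges. For instance
  ∂[2,3,4] = [3,4] − [2,4] + [2,3],
  ∂[1,2,3] = [2,3] − [1,3] + [1,2].
This gives a 10×5 integer matrix of rank 5; reducing to Smith normal form yields diagonal entries (1,1,1,1,1).

Computing H_k = (kernel of ∂_k) / (image of ∂_{k+1}):

  H_0: rank C_0 − rank ∂_1 = 5 − 4 = 1, and the invariant factors of ∂_1 are all 1, so H_0 ≅ Z.
  H_1: rank ker ∂_1 − rank ∂_2 = (10 − 4) − 5 = 1, and the invariant factors of ∂_2 are all 1, so H_1 ≅ Z.
  H_2: rank ker ∂_2 − rank ∂_3 = (5 − 5) − 0 = 0, and there is no ∂_3, so H_2 ≅ 0.

Hence the Betti numbers are b_0 = 1, b_1 = 1, b_2 = 0.

b_0 = 1, b_1 = 1, b_2 = 0.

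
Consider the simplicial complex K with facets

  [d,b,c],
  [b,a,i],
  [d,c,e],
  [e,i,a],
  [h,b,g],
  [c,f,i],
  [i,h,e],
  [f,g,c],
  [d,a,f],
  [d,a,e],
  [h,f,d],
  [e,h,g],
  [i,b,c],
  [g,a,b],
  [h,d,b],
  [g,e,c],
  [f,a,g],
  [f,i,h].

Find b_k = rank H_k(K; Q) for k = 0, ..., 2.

b_0 = 1, b_1 = 2, b_2 = 1.

We work with the vertex ordering a < b < c < d < e < f < g < h < i. The simplices of K, each written with vertices in increasing order, are:

  0-simplices (9): a, b, c, d, e, f, g, h, i
  1-simplices (27): ab, ad, ae, af, ag, ai, bc, bd, bg, bh, bi, cd, ce, cf, cg, ci, de, df, dh, eg, eh, ei, fg, fh, fi, gh, hi
  2-simplices (18): abg, abi, ade, adf, aei, afg, bcd, bci, bdh, bgh, cde, ceg, cfg, cfi, dfh, egh, ehi, fhi

so the chain groups are C_0 ≅ Z^9, C_1 ≅ Z^27, C_2 ≅ Z^18.

∂_1: C_1 → C_0 maps an edge to its endpoints' difference, ∂[p,q] = q − p.
As a 9×27 matrix over Z this has rank 8, with invariant factors (1,1,1,1,1,1,1,1).

Boundary ∂_2: C_2 → C_1 sends each 2-simplex [p,q,r] to [q,r] − [p,r] + [p,q]. For instance
  ∂ceg = eg − cg + ce,
  ∂afg = fg − ag + af.
As a 27×18 matrix over Z this has rank 17, with invariant factors (1,1,1,1,1,1,1,1,1,1,1,1,1,1,1,1,1).

From H_k ≅ ker(∂_k) / im(∂_{k+1}) we obtain:

  H_0: rank C_0 − rank ∂_1 = 9 − 8 = 1, and the invariant factors of ∂_1 are all 1, so H_0 ≅ Z.
  H_1: rank ker ∂_1 − rank ∂_2 = (27 − 8) − 17 = 2, and the invariant factors of ∂_2 are all 1, so H_1 ≅ Z^2.
  H_2: rank ker ∂_2 − rank ∂_3 = (18 − 17) − 0 = 1, and there is no ∂_3, so H_2 ≅ Z.

Hence the Betti numbers are b_0 = 1, b_1 = 2, b_2 = 1.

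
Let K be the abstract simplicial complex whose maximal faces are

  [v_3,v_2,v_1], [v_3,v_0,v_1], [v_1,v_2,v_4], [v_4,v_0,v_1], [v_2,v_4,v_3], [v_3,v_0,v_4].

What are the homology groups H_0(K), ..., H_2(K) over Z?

Fix the vertex order v_0 < v_1 < v_2 < v_3 < v_4 and write every simplex with vertices in increasing order. Then dim K = 2 and the simplices of K are:

  0-simplices (5): [v_0], [v_1], [v_2], [v_3], [v_4]
  1-simplices (9): [v_0,v_1], [v_0,v_3], [v_0,v_4], [v_1,v_2], [v_1,v_3], [v_1,v_4], [v_2,v_3], [v_2,v_4], [v_3,v_4]
  2-simplices (6): [v_0,v_1,v_3], [v_0,v_1,v_4], [v_0,v_3,v_4], [v_1,v_2,v_3], [v_1,v_2,v_4], [v_2,v_3,v_4]

giving chain groups C_0 ≅ Z^5, C_1 ≅ Z^9, C_2 ≅ Z^6.

The boundary map ∂_1: C_1 → C_0 is given by ∂[p,q] = [q] − [p]. For instance
  ∂[v_1,v_2] = [v_2] − [v_1].
As a 5×9 matrix over Z this has rank 4, with invariant factors (1,1,1,1).

∂_2: C_2 → C_1 sends each 2-simplex [p,q,r] to [q,r] − [p,r] + [p,q]. For instance
  ∂[v_0,v_3,v_4] = [v_3,v_4] − [v_0,v_4] + [v_0,v_3],
  ∂[v_0,v_1,v_3] = [v_1,v_3] − [v_0,v_3] + [v_0,v_1].
As a 9×6 matrix over Z this has rank 5, with invariant factors (1,1,1,1,1).

From H_k ≅ ker(∂_k) / im(∂_{k+1}) we obtain:

  H_0: rank C_0 − rank ∂_1 = 5 − 4 = 1, and the invariant factors of ∂_1 are all 1, so H_0 ≅ Z.
  H_1: rank ker ∂_1 − rank ∂_2 = (9 − 4) − 5 = 0, and the invariant factors of ∂_2 are all 1, so H_1 ≅ 0.
  H_2: rank ker ∂_2 − rank ∂_3 = (6 − 5) − 0 = 1, and there is no ∂_3, so H_2 ≅ Z.

(K is a triangulation of the 2-sphere S^2.)

H_0 = Z,  H_1 = 0,  H_2 = Z.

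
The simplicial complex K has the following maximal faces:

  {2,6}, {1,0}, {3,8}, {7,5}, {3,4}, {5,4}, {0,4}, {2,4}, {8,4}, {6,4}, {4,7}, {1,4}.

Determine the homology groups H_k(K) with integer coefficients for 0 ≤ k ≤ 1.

H_0 ≅ Z,  H_1 ≅ Z^4.

We work with the vertex ordering 0 < 1 < 2 < 3 < 4 < 5 < 6 < 7 < 8. The simplices of K, each written with vertices in increasing order, are:

  0-simplices (9): [0], [1], [2], [3], [4], [5], [6], [7], [8]
  1-simplices (12): [0,1], [0,4], [1,4], [2,4], [2,6], [3,4], [3,8], [4,5], [4,6], [4,7], [4,8], [5,7]

so the chain groups are C_0 ≅ Z^9, C_1 ≅ Z^12.

The boundary map ∂_1: C_1 → C_0 sends each edge [p,q] (with p < q) to q − p. For instance
  ∂[2,6] = [6] − [2].
This gives a 9×12 integer matrix of rank 8; reducing to Smith normal form yields diagonal entries (1,1,1,1,1,1,1,1).

From H_k ≅ ker(∂_k) / im(∂_{k+1}) we obtain:

  H_0: rank C_0 − rank ∂_1 = 9 − 8 = 1, and the invariant factors of ∂_1 are all 1, so H_0 ≅ Z.
  H_1: rank ker ∂_1 − rank ∂_2 = (12 − 8) − 0 = 4, and there is no ∂_2, so H_1 ≅ Z^4.

As a check, the Euler characteristic is 9 − 12 = -3, which agrees with 1 − 4 = -3.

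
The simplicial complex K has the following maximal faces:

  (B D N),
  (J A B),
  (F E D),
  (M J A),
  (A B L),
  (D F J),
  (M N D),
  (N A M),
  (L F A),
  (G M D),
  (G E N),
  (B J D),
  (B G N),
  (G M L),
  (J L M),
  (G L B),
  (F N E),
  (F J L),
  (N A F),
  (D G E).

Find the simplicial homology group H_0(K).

Fix the vertex order A < B < D < E < F < G < J < L < M < N and write every simplex with vertices in increasing order. Then dim K = 2 and the simplices of K are:

  0-simplices (10): A, B, D, E, F, G, J, L, M, N
  1-simplices (30): AB, AF, AJ, AL, AM, AN, BD, BG, BJ, BL, BN, DE, DF, DG, DJ, DM, DN, EF, EG, EN, FJ, FL, FN, GL, GM, GN, JL, JM, LM, MN
  2-simplices (20): ABJ, ABL, AFL, AFN, AJM, AMN, BDJ, BDN, BGL, BGN, DEF, DEG, DFJ, DGM, DMN, EFN, EGN, FJL, GLM, JLM

so the chain groups are C_0 ≅ Z^10, C_1 ≅ Z^30, C_2 ≅ Z^20.

The boundary map ∂_1: C_1 → C_0 is given by ∂[p,q] = [q] − [p]. For instance
  ∂JM = M − J.
The resulting 10×30 matrix has rank 9, and its Smith normal form has invariant factors (1,1,1,1,1,1,1,1,1).

Boundary ∂_2: C_2 → C_1 acts by ∂[p,q,r] = [q,r] − [p,r] + [p,q]. For instance
  ∂ABJ = BJ − AJ + AB,
  ∂FJL = JL − FL + FJ.
This gives a 30×20 integer matrix of rank 20; reducing to Smith normal form yields diagonal entries (1,1,1,1,1,1,1,1,1,1,1,1,1,1,1,1,1,1,1,2).

Computing H_k = (kernel of ∂_k) / (image of ∂_{k+1}):

  H_0: rank C_0 − rank ∂_1 = 10 − 9 = 1, and the invariant factors of ∂_1 are all 1, so H_0 = Z.

H_0 = Z.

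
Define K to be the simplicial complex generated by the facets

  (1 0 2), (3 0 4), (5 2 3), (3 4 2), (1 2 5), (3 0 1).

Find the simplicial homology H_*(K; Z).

H_0 = Z,  H_1 = Z,  H_2 = 0.

Take the total order 0 < 1 < 2 < 3 < 4 < 5 on the vertex set. Then K (dimension 2) consists of the simplices:

  0-simplices (6): [0], [1], [2], [3], [4], [5]
  1-simplices (12): [0,1], [0,2], [0,3], [0,4], [1,2], [1,3], [1,5], [2,3], [2,4], [2,5], [3,4], [3,5]
  2-simplices (6): [0,1,2], [0,1,3], [0,3,4], [1,2,5], [2,3,4], [2,3,5]

so the chain groups are C_0 ≅ Z^6, C_1 ≅ Z^12, C_2 ≅ Z^6.

Boundary ∂_1: C_1 → C_0 maps an edge to its endpoints' difference, ∂[p,q] = q − p. For instance
  ∂[0,1] = [1] − [0].
The 6×12 boundary matrix has rank 5 and Smith normal form diag(1,1,1,1,1).

The boundary map ∂_2: C_2 → C_1 sends each 2-simplex [p,q,r] to [q,r] − [p,r] + [p,q]. For instance
  ∂[0,3,4] = [3,4] − [0,4] + [0,3],
  ∂[2,3,5] = [3,5] − [2,5] + [2,3].
The 12×6 boundary matrix has rank 6 and Smith normal form diag(1,1,1,1,1,1).

Reading off H_k = ker ∂_k / im ∂_{k+1}:

  H_0: rank C_0 − rank ∂_1 = 6 − 5 = 1, and the invariant factors of ∂_1 are all 1, so H_0 = Z.
  H_1: rank ker ∂_1 − rank ∂_2 = (12 − 5) − 6 = 1, and the invariant factors of ∂_2 are all 1, so H_1 = Z.
  H_2: rank ker ∂_2 − rank ∂_3 = (6 − 6) − 0 = 0, and there is no ∂_3, so H_2 = 0.

As a check, the Euler characteristic is 6 − 12 + 6 = 0, which agrees with 1 − 1 + 0 = 0.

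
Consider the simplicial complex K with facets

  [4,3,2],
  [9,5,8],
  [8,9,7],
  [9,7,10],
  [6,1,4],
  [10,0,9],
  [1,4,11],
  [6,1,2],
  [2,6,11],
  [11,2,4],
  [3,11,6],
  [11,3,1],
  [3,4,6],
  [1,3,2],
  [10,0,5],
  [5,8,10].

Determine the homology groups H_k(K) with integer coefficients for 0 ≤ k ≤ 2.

We work with the vertex ordering 0 < 1 < 2 < 3 < 4 < 5 < 6 < 7 < 8 < 9 < 10 < 11. The simplices of K, each written with vertices in increasing order, are:

  0-simplices (12): [0], [1], [2], [3], [4], [5], [6], [7], [8], [9], [10], [11]
  1-simplices (27): (27 of them)
  2-simplices (16): [0,5,10], [0,9,10], [1,2,3], [1,2,6], [1,3,11], [1,4,6], [1,4,11], [2,3,4], [2,4,11], [2,6,11], [3,4,6], [3,6,11], [5,8,9], [5,8,10], [7,8,9], [7,9,10]

Hence C_0 ≅ Z^12, C_1 ≅ Z^27, C_2 ≅ Z^16.

Boundary ∂_1: C_1 → C_0 sends each edge [p,q] (with p < q) to q − p. For instance
  ∂[1,4] = [4] − [1].
The 12×27 boundary matrix has rank 10 and Smith normal form diag(1,1,1,1,1,1,1,1,1,1).

∂_2: C_2 → C_1 maps a triangle to the signed sum of its edges. For instance
  ∂[7,8,9] = [8,9] − [7,9] + [7,8],
  ∂[1,3,11] = [3,11] − [1,11] + [1,3].
The 27×16 boundary matrix has rank 16 and Smith normal form diag(1,1,1,1,1,1,1,1,1,1,1,1,1,1,1,2).

Computing H_k = (kernel of ∂_k) / (image of ∂_{k+1}):

  H_0: rank C_0 − rank ∂_1 = 12 − 10 = 2, and the invariant factors of ∂_1 are all 1, so H_0 ≅ Z^2.
  H_1: rank ker ∂_1 − rank ∂_2 = (27 − 10) − 16 = 1, and ∂_2 has invariant factor 2 > 1, so H_1 ≅ Z ⊕ Z/2Z.
  H_2: rank ker ∂_2 − rank ∂_3 = (16 − 16) − 0 = 0, and there is no ∂_3, so H_2 ≅ 0.

(K is a triangulation of the disjoint union of the real projective plane RP^2 and the cylinder S^1 x I.)

H_0 ≅ Z^2,  H_1 ≅ Z ⊕ Z/2Z,  H_2 = 0.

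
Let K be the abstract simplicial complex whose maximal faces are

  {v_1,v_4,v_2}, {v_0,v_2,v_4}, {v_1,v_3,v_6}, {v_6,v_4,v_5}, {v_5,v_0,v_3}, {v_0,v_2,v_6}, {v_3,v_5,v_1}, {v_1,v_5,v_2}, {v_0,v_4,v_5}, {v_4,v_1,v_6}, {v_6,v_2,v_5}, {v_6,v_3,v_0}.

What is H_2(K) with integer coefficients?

H_2 ≅ 0.

Take the total order v_0 < v_1 < v_2 < v_3 < v_4 < v_5 < v_6 on the vertex set. Then K (dimension 2) consists of the simplices:

  0-simplices (7): [v_0], [v_1], [v_2], [v_3], [v_4], [v_5], [v_6]
  1-simplices (18): (18 of them)
  2-simplices (12): (12 of them)

Hence C_0 ≅ Z^7, C_1 ≅ Z^18, C_2 ≅ Z^12.

∂_1: C_1 → C_0 is given by ∂[p,q] = [q] − [p].
The resulting 7×18 matrix has rank 6, and its Smith normal form has invariant factors (1,1,1,1,1,1).

Boundary ∂_2: C_2 → C_1 acts by ∂[p,q,r] = [q,r] − [p,r] + [p,q]. For instance
  ∂[v_0,v_2,v_6] = [v_2,v_6] − [v_0,v_6] + [v_0,v_2],
  ∂[v_0,v_2,v_4] = [v_2,v_4] − [v_0,v_4] + [v_0,v_2].
As a 18×12 matrix over Z this has rank 12, with invariant factors (1,1,1,1,1,1,1,1,1,1,1,2).

Reading off H_k = ker ∂_k / im ∂_{k+1}:

  H_2: rank ker ∂_2 − rank ∂_3 = (12 − 12) − 0 = 0, and there is no ∂_3, so H_2 ≅ 0.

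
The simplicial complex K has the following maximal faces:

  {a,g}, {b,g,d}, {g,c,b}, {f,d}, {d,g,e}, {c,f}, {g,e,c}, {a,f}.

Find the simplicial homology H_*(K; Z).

H_0 = Z,  H_1 = Z^2,  H_2 = 0.

Take the total order a < b < c < d < e < f < g on the vertex set. Then K (dimension 2) consists of the simplices:

  0-simplices (7): a, b, c, d, e, f, g
  1-simplices (12): af, ag, bc, bd, bg, ce, cf, cg, de, df, dg, eg
  2-simplices (4): bcg, bdg, ceg, deg

so the chain groups are C_0 ≅ Z^7, C_1 ≅ Z^12, C_2 ≅ Z^4.

The boundary map ∂_1: C_1 → C_0 sends each edge [p,q] (with p < q) to q − p. For instance
  ∂af = f − a.
This gives a 7×12 integer matrix of rank 6; reducing to Smith normal form yields diagonal entries (1,1,1,1,1,1).

The boundary map ∂_2: C_2 → C_1 maps a triangle to the signed sum of its edges. For instance
  ∂bcg = cg − bg + bc,
  ∂ceg = eg − cg + ce.
The resulting 12×4 matrix has rank 4, and its Smith normal form has invariant factors (1,1,1,1).

Now H_k = ker ∂_k / im ∂_{k+1}, so:

  H_0: rank C_0 − rank ∂_1 = 7 − 6 = 1, and the invariant factors of ∂_1 are all 1, so H_0 ≅ Z.
  H_1: rank ker ∂_1 − rank ∂_2 = (12 − 6) − 4 = 2, and the invariant factors of ∂_2 are all 1, so H_1 ≅ Z^2.
  H_2: rank ker ∂_2 − rank ∂_3 = (4 − 4) − 0 = 0, and there is no ∂_3, so H_2 ≅ 0.

As a check, the Euler characteristic is 7 − 12 + 4 = -1, which agrees with 1 − 2 + 0 = -1.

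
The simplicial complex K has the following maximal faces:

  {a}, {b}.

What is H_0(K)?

H_0 = Z^2.

Fix the vertex order a < b and write every simplex with vertices in increasing order. Then dim K = 0 and the simplices of K are:

  0-simplices (2): a, b

Hence C_0 ≅ Z^2.

From H_k ≅ ker(∂_k) / im(∂_{k+1}) we obtain:

  H_0: rank C_0 − rank ∂_1 = 2 − 0 = 2, and there is no ∂_1, so H_0 ≅ Z^2.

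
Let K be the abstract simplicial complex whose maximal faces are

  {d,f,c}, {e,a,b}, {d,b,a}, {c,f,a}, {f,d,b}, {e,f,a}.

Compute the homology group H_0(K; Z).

Order the vertices as a < b < c < d < e < f. Listing each simplex with vertices in this order, K has dimension 2 with simplices:

  0-simplices (6): a, b, c, d, e, f
  1-simplices (12): ab, ac, ad, ae, af, bd, be, bf, cd, cf, df, ef
  2-simplices (6): abd, abe, acf, aef, bdf, cdf

so the chain groups are C_0 ≅ Z^6, C_1 ≅ Z^12, C_2 ≅ Z^6.

Boundary ∂_1: C_1 → C_0 maps an edge to its endpoints' difference, ∂[p,q] = q − p. For instance
  ∂bd = d − b.
The resulting 6×12 matrix has rank 5, and its Smith normal form has invariant factors (1,1,1,1,1).

Boundary ∂_2: C_2 → C_1 sends each 2-simplex [p,q,r] to [q,r] − [p,r] + [p,q]. For instance
  ∂bdf = df − bf + bd,
  ∂abe = be − ae + ab.
As a 12×6 matrix over Z this has rank 6, with invariant factors (1,1,1,1,1,1).

Now H_k = ker ∂_k / im ∂_{k+1}, so:

  H_0: rank C_0 − rank ∂_1 = 6 − 5 = 1, and the invariant factors of ∂_1 are all 1, so H_0 ≅ Z.

H_0 ≅ Z.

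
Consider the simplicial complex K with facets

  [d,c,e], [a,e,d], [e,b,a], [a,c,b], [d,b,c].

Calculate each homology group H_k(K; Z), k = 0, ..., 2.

H_0 ≅ Z,  H_1 ≅ Z,  H_2 = 0.

Take the total order a < b < c < d < e on the vertex set. Then K (dimension 2) consists of the simplices:

  0-simplices (5): a, b, c, d, e
  1-simplices (10): ab, ac, ad, ae, bc, bd, be, cd, ce, de
  2-simplices (5): abc, abe, ade, bcd, cde

so the chain groups are C_0 ≅ Z^5, C_1 ≅ Z^10, C_2 ≅ Z^5.

The boundary map ∂_1: C_1 → C_0 is given by ∂[p,q] = [q] − [p]. For instance
  ∂ad = d − a.
The 5×10 boundary matrix has rank 4 and Smith normal form diag(1,1,1,1).

Boundary ∂_2: C_2 → C_1 sends each 2-simplex [p,q,r] to [q,r] − [p,r] + [p,q]. For instance
  ∂abe = be − ae + ab,
  ∂cde = de − ce + cd.
The resulting 10×5 matrix has rank 5, and its Smith normal form has invariant factors (1,1,1,1,1).

Reading off H_k = ker ∂_k / im ∂_{k+1}:

  H_0: rank C_0 − rank ∂_1 = 5 − 4 = 1, and the invariant factors of ∂_1 are all 1, so H_0 ≅ Z.
  H_1: rank ker ∂_1 − rank ∂_2 = (10 − 4) − 5 = 1, and the invariant factors of ∂_2 are all 1, so H_1 ≅ Z.
  H_2: rank ker ∂_2 − rank ∂_3 = (5 − 5) − 0 = 0, and there is no ∂_3, so H_2 ≅ 0.

(K is a triangulation of the Möbius band.)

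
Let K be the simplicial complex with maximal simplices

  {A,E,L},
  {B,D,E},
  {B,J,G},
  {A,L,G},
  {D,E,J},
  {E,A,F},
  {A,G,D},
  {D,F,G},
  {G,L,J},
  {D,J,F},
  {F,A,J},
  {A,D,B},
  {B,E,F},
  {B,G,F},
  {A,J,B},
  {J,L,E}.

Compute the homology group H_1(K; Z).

Take the total order A < B < D < E < F < G < J < L on the vertex set. Then K (dimension 2) consists of the simplices:

  0-simplices (8): A, B, D, E, F, G, J, L
  1-simplices (24): AB, AD, AE, AF, AG, AJ, AL, BD, BE, BF, BG, BJ, DE, DF, DG, DJ, EF, EJ, EL, FG, FJ, GJ, GL, JL
  2-simplices (16): ABD, ABJ, ADG, AEF, AEL, AFJ, AGL, BDE, BEF, BFG, BGJ, DEJ, DFG, DFJ, EJL, GJL

so the chain groups are C_0 ≅ Z^8, C_1 ≅ Z^24, C_2 ≅ Z^16.

∂_1: C_1 → C_0 maps an edge to its endpoints' difference, ∂[p,q] = q − p. For instance
  ∂BE = E − B.
As a 8×24 matrix over Z this has rank 7, with invariant factors (1,1,1,1,1,1,1).

The boundary map ∂_2: C_2 → C_1 sends each 2-simplex [p,q,r] to [q,r] − [p,r] + [p,q]. For instance
  ∂AGL = GL − AL + AG,
  ∂ABD = BD − AD + AB.
The resulting 24×16 matrix has rank 15, and its Smith normal form has invariant factors (1,1,1,1,1,1,1,1,1,1,1,1,1,1,1).

Reading off H_k = ker ∂_k / im ∂_{k+1}:

  H_1: rank ker ∂_1 − rank ∂_2 = (24 − 7) − 15 = 2, and the invariant factors of ∂_2 are all 1, so H_1 ≅ Z^2.

(K is a triangulation of the torus T^2.)

H_1 = Z^2.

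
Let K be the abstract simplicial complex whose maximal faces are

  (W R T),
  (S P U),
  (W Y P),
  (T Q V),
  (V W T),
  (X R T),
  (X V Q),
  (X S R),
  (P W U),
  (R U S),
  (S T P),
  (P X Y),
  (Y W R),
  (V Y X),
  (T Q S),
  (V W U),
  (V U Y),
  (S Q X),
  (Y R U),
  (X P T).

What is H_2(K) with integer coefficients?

H_2 = 0.

K has 10 vertices, 30 edges, 20 triangles.
rank ∂_2 = 20, rank ∂_3 = 0 ⇒ b_2 = 20 − 20 − 0 = 0. So H_2 = 0.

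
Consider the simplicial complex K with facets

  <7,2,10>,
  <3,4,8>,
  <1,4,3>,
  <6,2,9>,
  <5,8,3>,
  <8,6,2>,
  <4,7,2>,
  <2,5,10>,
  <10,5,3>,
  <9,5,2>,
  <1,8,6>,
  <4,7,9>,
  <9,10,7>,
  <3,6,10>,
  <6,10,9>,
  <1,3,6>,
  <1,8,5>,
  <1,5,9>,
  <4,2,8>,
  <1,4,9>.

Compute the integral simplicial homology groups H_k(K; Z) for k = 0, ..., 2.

H_0 = Z,  H_1 = Z ⊕ Z/2,  H_2 = 0.

Order the vertices as 1 < 2 < 3 < 4 < 5 < 6 < 7 < 8 < 9 < 10. Listing each simplex with vertices in this order, K has dimension 2 with simplices:

  0-simplices (10): [1], [2], [3], [4], [5], [6], [7], [8], [9], [10]
  1-simplices (30): (30 of them)
  2-simplices (20): (20 of them)

Hence C_0 ≅ Z^10, C_1 ≅ Z^30, C_2 ≅ Z^20.

Boundary ∂_1: C_1 → C_0 maps an edge to its endpoints' difference, ∂[p,q] = q − p. For instance
  ∂[7,10] = [10] − [7].
This gives a 10×30 integer matrix of rank 9; reducing to Smith normal form yields diagonal entries (1,1,1,1,1,1,1,1,1).

Boundary ∂_2: C_2 → C_1 acts by ∂[p,q,r] = [q,r] − [p,r] + [p,q]. For instance
  ∂[6,9,10] = [9,10] − [6,10] + [6,9],
  ∂[1,5,9] = [5,9] − [1,9] + [1,5].
The resulting 30×20 matrix has rank 20, and its Smith normal form has invariant factors (1,1,1,1,1,1,1,1,1,1,1,1,1,1,1,1,1,1,1,2).

From H_k ≅ ker(∂_k) / im(∂_{k+1}) we obtain:

  H_0: rank C_0 − rank ∂_1 = 10 − 9 = 1, and the invariant factors of ∂_1 are all 1, so H_0 = Z.
  H_1: rank ker ∂_1 − rank ∂_2 = (30 − 9) − 20 = 1, and ∂_2 has invariant factor 2 > 1, so H_1 = Z ⊕ Z/2.
  H_2: rank ker ∂_2 − rank ∂_3 = (20 − 20) − 0 = 0, and there is no ∂_3, so H_2 = 0.

As a check, the Euler characteristic is 10 − 30 + 20 = 0, which agrees with 1 − 1 + 0 = 0.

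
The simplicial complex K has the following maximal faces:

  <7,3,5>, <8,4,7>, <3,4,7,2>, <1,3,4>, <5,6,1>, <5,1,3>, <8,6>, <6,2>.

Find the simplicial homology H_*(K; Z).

Order the vertices as 1 < 2 < 3 < 4 < 5 < 6 < 7 < 8. Listing each simplex with vertices in this order, K has dimension 3 with simplices:

  0-simplices (8): [1], [2], [3], [4], [5], [6], [7], [8]
  1-simplices (17): [1,3], [1,4], [1,5], [1,6], [2,3], [2,4], [2,6], [2,7], [3,4], [3,5], [3,7], [4,7], [4,8], [5,6], [5,7], [6,8], [7,8]
  2-simplices (9): [1,3,4], [1,3,5], [1,5,6], [2,3,4], [2,3,7], [2,4,7], [3,4,7], [3,5,7], [4,7,8]
  3-simplices (1): [2,3,4,7]

Hence C_0 ≅ Z^8, C_1 ≅ Z^17, C_2 ≅ Z^9, C_3 ≅ Z^1.

∂_1: C_1 → C_0 is given by ∂[p,q] = [q] − [p]. For instance
  ∂[2,3] = [3] − [2].
The resulting 8×17 matrix has rank 7, and its Smith normal form has invariant factors (1,1,1,1,1,1,1).

The boundary map ∂_2: C_2 → C_1 maps a triangle to the signed sum of its edges. For instance
  ∂[1,3,4] = [3,4] − [1,4] + [1,3],
  ∂[4,7,8] = [7,8] − [4,8] + [4,7].
This gives a 17×9 integer matrix of rank 8; reducing to Smith normal form yields diagonal entries (1,1,1,1,1,1,1,1).

Boundary ∂_3: C_3 → C_2 sends each 3-simplex σ to the alternating sum Σ_i (−1)^i (σ with its i-th vertex removed). For instance
  ∂[2,3,4,7] = [3,4,7] − [2,4,7] + [2,3,7] − [2,3,4].
The resulting 9×1 matrix has rank 1, and its Smith normal form has invariant factors (1).

Reading off H_k = ker ∂_k / im ∂_{k+1}:

  H_0: rank C_0 − rank ∂_1 = 8 − 7 = 1, and the invariant factors of ∂_1 are all 1, so H_0 ≅ Z.
  H_1: rank ker ∂_1 − rank ∂_2 = (17 − 7) − 8 = 2, and the invariant factors of ∂_2 are all 1, so H_1 ≅ Z^2.
  H_2: rank ker ∂_2 − rank ∂_3 = (9 − 8) − 1 = 0, and the invariant factors of ∂_3 are all 1, so H_2 ≅ 0.
  H_3: rank ker ∂_3 − rank ∂_4 = (1 − 1) − 0 = 0, and there is no ∂_4, so H_3 ≅ 0.

H_0 ≅ Z,  H_1 ≅ Z^2,  H_2 = 0,  H_3 = 0.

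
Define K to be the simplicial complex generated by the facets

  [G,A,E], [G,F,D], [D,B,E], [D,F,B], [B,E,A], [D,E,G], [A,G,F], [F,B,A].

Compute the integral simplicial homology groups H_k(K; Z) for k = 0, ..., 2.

H_0 = Z,  H_1 = 0,  H_2 = Z.

We work with the vertex ordering A < B < D < E < F < G. The simplices of K, each written with vertices in increasing order, are:

  0-simplices (6): A, B, D, E, F, G
  1-simplices (12): AB, AE, AF, AG, BD, BE, BF, DE, DF, DG, EG, FG
  2-simplices (8): ABE, ABF, AEG, AFG, BDE, BDF, DEG, DFG

Hence C_0 ≅ Z^6, C_1 ≅ Z^12, C_2 ≅ Z^8.

The boundary map ∂_1: C_1 → C_0 is given by ∂[p,q] = [q] − [p].
As a 6×12 matrix over Z this has rank 5, with invariant factors (1,1,1,1,1).

∂_2: C_2 → C_1 acts by ∂[p,q,r] = [q,r] − [p,r] + [p,q]. For instance
  ∂ABF = BF − AF + AB,
  ∂ABE = BE − AE + AB.
The 12×8 boundary matrix has rank 7 and Smith normal form diag(1,1,1,1,1,1,1).

Reading off H_k = ker ∂_k / im ∂_{k+1}:

  H_0: rank C_0 − rank ∂_1 = 6 − 5 = 1, and the invariant factors of ∂_1 are all 1, so H_0 ≅ Z.
  H_1: rank ker ∂_1 − rank ∂_2 = (12 − 5) − 7 = 0, and the invariant factors of ∂_2 are all 1, so H_1 ≅ 0.
  H_2: rank ker ∂_2 − rank ∂_3 = (8 − 7) − 0 = 1, and there is no ∂_3, so H_2 ≅ Z.

As a check, the Euler characteristic is 6 − 12 + 8 = 2, which agrees with 1 − 0 + 1 = 2.
(K is a triangulation of the 2-sphere S^2.)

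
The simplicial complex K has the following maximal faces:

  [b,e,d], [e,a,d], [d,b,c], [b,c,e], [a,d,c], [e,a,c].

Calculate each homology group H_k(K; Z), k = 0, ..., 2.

H_0 = Z,  H_1 = 0,  H_2 = Z.

Order the vertices as a < b < c < d < e. Listing each simplex with vertices in this order, K has dimension 2 with simplices:

  0-simplices (5): a, b, c, d, e
  1-simplices (9): ac, ad, ae, bc, bd, be, cd, ce, de
  2-simplices (6): acd, ace, ade, bcd, bce, bde

so the chain groups are C_0 ≅ Z^5, C_1 ≅ Z^9, C_2 ≅ Z^6.

∂_1: C_1 → C_0 is given by ∂[p,q] = [q] − [p].
This gives a 5×9 integer matrix of rank 4; reducing to Smith normal form yields diagonal entries (1,1,1,1).

Boundary ∂_2: C_2 → C_1 maps a triangle to the signed sum of its edges. For instance
  ∂bde = de − be + bd,
  ∂bcd = cd − bd + bc.
The resulting 9×6 matrix has rank 5, and its Smith normal form has invariant factors (1,1,1,1,1).

Reading off H_k = ker ∂_k / im ∂_{k+1}:

  H_0: rank C_0 − rank ∂_1 = 5 − 4 = 1, and the invariant factors of ∂_1 are all 1, so H_0 ≅ Z.
  H_1: rank ker ∂_1 − rank ∂_2 = (9 − 4) − 5 = 0, and the invariant factors of ∂_2 are all 1, so H_1 ≅ 0.
  H_2: rank ker ∂_2 − rank ∂_3 = (6 − 5) − 0 = 1, and there is no ∂_3, so H_2 ≅ Z.

(K is a triangulation of the 2-sphere S^2.)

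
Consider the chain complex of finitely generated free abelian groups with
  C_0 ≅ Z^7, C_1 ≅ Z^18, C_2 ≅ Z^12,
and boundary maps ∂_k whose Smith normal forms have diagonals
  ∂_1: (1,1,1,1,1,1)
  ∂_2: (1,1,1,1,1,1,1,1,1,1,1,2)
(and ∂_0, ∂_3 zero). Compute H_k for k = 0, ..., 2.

H_0: b_0 = 7 − 0 − 6 = 1; torsion from ∂_1 factors > 1: none. So H_0 ≅ Z.
H_1: b_1 = 18 − 6 − 12 = 0; torsion from ∂_2 factors > 1: [2]. So H_1 ≅ Z/2.
H_2: b_2 = 12 − 12 − 0 = 0; torsion from ∂_3 factors > 1: none. So H_2 ≅ 0.

H_0 ≅ Z,  H_1 ≅ Z/2,  H_2 = 0.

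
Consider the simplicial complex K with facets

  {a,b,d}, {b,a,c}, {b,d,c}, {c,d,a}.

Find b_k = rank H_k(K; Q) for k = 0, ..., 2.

b_0 = 1, b_1 = 0, b_2 = 1.

Fix the vertex order a < b < c < d and write every simplex with vertices in increasing order. Then dim K = 2 and the simplices of K are:

  0-simplices (4): a, b, c, d
  1-simplices (6): ab, ac, ad, bc, bd, cd
  2-simplices (4): abc, abd, acd, bcd

giving chain groups C_0 ≅ Z^4, C_1 ≅ Z^6, C_2 ≅ Z^4.

The boundary map ∂_1: C_1 → C_0 is given by ∂[p,q] = [q] − [p].
As a 4×6 matrix over Z this has rank 3, with invariant factors (1,1,1).

Boundary ∂_2: C_2 → C_1 sends each 2-simplex [p,q,r] to [q,r] − [p,r] + [p,q]. For instance
  ∂abc = bc − ac + ab,
  ∂acd = cd − ad + ac.
This gives a 6×4 integer matrix of rank 3; reducing to Smith normal form yields diagonal entries (1,1,1).

From H_k ≅ ker(∂_k) / im(∂_{k+1}) we obtain:

  H_0: rank C_0 − rank ∂_1 = 4 − 3 = 1, and the invariant factors of ∂_1 are all 1, so H_0 ≅ Z.
  H_1: rank ker ∂_1 − rank ∂_2 = (6 − 3) − 3 = 0, and the invariant factors of ∂_2 are all 1, so H_1 ≅ 0.
  H_2: rank ker ∂_2 − rank ∂_3 = (4 − 3) − 0 = 1, and there is no ∂_3, so H_2 ≅ Z.

As a check, the Euler characteristic is 4 − 6 + 4 = 2, which agrees with 1 − 0 + 1 = 2.

Hence the Betti numbers are b_0 = 1, b_1 = 0, b_2 = 1.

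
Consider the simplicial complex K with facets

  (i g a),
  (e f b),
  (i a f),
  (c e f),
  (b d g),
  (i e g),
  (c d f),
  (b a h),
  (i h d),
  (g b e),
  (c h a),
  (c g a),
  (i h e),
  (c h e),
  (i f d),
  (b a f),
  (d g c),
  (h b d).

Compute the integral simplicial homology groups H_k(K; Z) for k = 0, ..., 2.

H_0 = Z,  H_1 = Z^2,  H_2 = Z.

K has 9 vertices, 27 edges, 18 triangles.
rank ∂_0 = 0, rank ∂_1 = 8 ⇒ b_0 = 9 − 0 − 8 = 1; all invariant factors of ∂_1 are 1 so no torsion. So H_0 ≅ Z.
rank ∂_1 = 8, rank ∂_2 = 17 ⇒ b_1 = 27 − 8 − 17 = 2; all invariant factors of ∂_2 are 1 so no torsion. So H_1 ≅ Z^2.
rank ∂_2 = 17, rank ∂_3 = 0 ⇒ b_2 = 18 − 17 − 0 = 1. So H_2 ≅ Z.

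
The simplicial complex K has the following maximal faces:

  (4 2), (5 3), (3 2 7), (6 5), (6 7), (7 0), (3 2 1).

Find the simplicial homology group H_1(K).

H_1 ≅ Z.

Order the vertices as 0 < 1 < 2 < 3 < 4 < 5 < 6 < 7. Listing each simplex with vertices in this order, K has dimension 2 with simplices:

  0-simplices (8): [0], [1], [2], [3], [4], [5], [6], [7]
  1-simplices (10): [0,7], [1,2], [1,3], [2,3], [2,4], [2,7], [3,5], [3,7], [5,6], [6,7]
  2-simplices (2): [1,2,3], [2,3,7]

Hence C_0 ≅ Z^8, C_1 ≅ Z^10, C_2 ≅ Z^2.

The boundary map ∂_1: C_1 → C_0 sends each edge [p,q] (with p < q) to q − p. For instance
  ∂[3,7] = [7] − [3].
This gives a 8×10 integer matrix of rank 7; reducing to Smith normal form yields diagonal entries (1,1,1,1,1,1,1).

∂_2: C_2 → C_1 maps a triangle to the signed sum of its edges. For instance
  ∂[2,3,7] = [3,7] − [2,7] + [2,3],
  ∂[1,2,3] = [2,3] − [1,3] + [1,2].
The resulting 10×2 matrix has rank 2, and its Smith normal form has invariant factors (1,1).

From H_k ≅ ker(∂_k) / im(∂_{k+1}) we obtain:

  H_1: rank ker ∂_1 − rank ∂_2 = (10 − 7) − 2 = 1, and the invariant factors of ∂_2 are all 1, so H_1 = Z.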